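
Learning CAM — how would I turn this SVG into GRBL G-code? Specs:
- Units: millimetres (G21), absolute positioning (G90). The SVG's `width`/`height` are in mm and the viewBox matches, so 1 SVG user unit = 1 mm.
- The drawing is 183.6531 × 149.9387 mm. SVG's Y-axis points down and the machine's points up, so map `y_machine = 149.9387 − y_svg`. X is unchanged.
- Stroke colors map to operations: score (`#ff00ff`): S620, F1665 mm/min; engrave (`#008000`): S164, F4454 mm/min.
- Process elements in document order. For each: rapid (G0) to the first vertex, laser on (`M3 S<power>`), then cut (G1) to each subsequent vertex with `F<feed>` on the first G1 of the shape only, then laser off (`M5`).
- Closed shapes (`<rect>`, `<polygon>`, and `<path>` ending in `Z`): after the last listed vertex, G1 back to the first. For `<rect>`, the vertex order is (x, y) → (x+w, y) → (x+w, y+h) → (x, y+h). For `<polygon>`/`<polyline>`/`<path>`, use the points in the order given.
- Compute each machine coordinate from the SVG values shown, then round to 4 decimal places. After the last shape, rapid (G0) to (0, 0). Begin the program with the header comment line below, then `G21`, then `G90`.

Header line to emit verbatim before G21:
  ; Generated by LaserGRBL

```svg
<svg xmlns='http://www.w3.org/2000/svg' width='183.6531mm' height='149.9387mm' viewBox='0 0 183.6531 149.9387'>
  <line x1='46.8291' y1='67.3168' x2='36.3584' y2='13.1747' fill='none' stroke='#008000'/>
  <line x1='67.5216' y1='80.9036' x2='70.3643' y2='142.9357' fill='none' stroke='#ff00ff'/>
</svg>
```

; Generated by LaserGRBL
G21
G90
G0 X46.8291 Y82.6219
M3 S164
G1 X36.3584 Y136.7640 F4454
M5
G0 X67.5216 Y69.0351
M3 S620
G1 X70.3643 Y7.0030 F1665
M5
G0 X0.0000 Y0.0000

viewBox `0 0 183.6531 149.9387` with mm width/height → 1 unit = 1 mm. Flip: y_m = 149.9387 − y_svg.

**Shape 1** — `<line>` line segment, stroke `#008000` → engrave (S164, F4454). Machine vertices: (46.8291,82.6219) → (36.3584,136.7640). Open path.

**Shape 2** — `<line>` line segment, stroke `#ff00ff` → score (S620, F1665). Machine vertices: (67.5216,69.0351) → (70.3643,7.0030). Open path.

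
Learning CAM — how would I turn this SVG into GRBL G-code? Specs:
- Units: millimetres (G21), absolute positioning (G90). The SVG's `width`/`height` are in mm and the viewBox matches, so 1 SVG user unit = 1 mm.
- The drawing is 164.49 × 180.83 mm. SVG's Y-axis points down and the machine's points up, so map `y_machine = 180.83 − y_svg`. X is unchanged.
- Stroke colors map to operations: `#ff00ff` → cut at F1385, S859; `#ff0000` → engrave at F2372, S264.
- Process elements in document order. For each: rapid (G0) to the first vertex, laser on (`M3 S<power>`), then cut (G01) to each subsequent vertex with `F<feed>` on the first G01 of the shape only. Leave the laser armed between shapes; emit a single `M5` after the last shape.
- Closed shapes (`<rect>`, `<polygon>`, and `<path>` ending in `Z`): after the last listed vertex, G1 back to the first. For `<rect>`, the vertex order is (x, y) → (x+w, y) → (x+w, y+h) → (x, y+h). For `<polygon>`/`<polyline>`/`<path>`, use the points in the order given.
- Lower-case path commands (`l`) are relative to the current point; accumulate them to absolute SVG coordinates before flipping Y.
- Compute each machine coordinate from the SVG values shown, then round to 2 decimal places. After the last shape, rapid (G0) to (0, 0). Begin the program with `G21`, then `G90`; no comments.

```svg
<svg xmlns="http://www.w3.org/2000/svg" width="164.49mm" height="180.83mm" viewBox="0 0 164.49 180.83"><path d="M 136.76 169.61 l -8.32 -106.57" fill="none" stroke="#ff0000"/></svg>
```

viewBox `0 0 164.49 180.83` with mm width/height → 1 unit = 1 mm. Flip: y_m = 180.83 − y_svg.

**Shape 1** — `<path>` line segment, stroke `#ff0000` → engrave (S264, F2372). Machine vertices: (136.76,11.22) → (128.44,117.79). Open path.

G21
G90
G0 X136.76 Y11.22
M3 S264
G01 X128.44 Y117.79 F2372
M5
G0 X0.00 Y0.00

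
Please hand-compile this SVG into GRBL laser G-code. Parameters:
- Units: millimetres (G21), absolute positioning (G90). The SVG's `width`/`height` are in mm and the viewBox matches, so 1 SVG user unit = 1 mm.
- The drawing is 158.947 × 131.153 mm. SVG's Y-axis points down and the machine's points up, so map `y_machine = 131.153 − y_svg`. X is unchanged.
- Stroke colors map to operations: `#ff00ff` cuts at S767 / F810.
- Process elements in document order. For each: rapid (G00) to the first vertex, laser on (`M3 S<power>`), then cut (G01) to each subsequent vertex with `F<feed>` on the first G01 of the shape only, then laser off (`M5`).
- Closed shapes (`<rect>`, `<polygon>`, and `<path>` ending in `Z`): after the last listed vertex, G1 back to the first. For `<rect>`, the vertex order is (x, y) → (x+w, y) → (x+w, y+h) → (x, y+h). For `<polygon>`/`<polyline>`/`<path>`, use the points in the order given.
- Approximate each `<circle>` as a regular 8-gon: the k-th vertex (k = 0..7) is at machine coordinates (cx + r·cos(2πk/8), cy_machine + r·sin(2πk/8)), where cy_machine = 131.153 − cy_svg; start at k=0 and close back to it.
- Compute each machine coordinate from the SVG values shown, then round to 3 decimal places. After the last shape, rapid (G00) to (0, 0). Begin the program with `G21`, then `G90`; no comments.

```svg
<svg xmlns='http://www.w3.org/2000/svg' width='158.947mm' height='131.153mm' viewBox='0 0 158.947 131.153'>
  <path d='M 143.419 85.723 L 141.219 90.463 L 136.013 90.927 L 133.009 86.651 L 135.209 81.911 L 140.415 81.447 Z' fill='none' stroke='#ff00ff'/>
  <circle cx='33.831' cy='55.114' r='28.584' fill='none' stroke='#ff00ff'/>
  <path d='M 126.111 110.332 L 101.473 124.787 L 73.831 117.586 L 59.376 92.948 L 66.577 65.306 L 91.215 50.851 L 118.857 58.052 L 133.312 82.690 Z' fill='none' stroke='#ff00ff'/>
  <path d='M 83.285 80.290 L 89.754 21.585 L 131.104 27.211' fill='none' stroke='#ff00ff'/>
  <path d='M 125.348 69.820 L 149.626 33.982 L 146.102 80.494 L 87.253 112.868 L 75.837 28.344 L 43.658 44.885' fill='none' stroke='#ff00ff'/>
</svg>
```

Since the viewBox matches the mm dimensions, user units are millimetres directly. The only transform is the Y-flip y_m = 131.153 − y_svg.

Shape 1 is a regular polygon drawn with `<path>`. Its stroke #ff00ff means cut at S767, F810. After flipping Y the toolpath is (143.419,45.430) → (141.219,40.690) → (136.013,40.226) → (133.009,44.502) → (135.209,49.242) → (140.415,49.706) → (143.419,45.430), returning to the start.

Shape 2 is a circle drawn with `<circle>`. Its stroke #ff00ff means cut at S767, F810. After flipping Y the toolpath is (62.415,76.039) → (54.043,96.251) → (33.831,104.623) → (13.619,96.251) → (5.247,76.039) → (13.619,55.827) → (33.831,47.455) → (54.043,55.827) → (62.415,76.039), returning to the start.

Shape 3 is a regular polygon drawn with `<path>`. Its stroke #ff00ff means cut at S767, F810. After flipping Y the toolpath is (126.111,20.821) → (101.473,6.366) → (73.831,13.567) → (59.376,38.205) → (66.577,65.847) → (91.215,80.302) → (118.857,73.101) → (133.312,48.463) → (126.111,20.821), returning to the start.

Shape 4 is a open polyline drawn with `<path>`. Its stroke #ff00ff means cut at S767, F810. After flipping Y the toolpath is (83.285,50.863) → (89.754,109.568) → (131.104,103.942).

Shape 5 is a open polyline drawn with `<path>`. Its stroke #ff00ff means cut at S767, F810. After flipping Y the toolpath is (125.348,61.333) → (149.626,97.171) → (146.102,50.659) → (87.253,18.285) → (75.837,102.809) → (43.658,86.268).

G21
G90
G00 X143.419 Y45.430
M3 S767
G01 X141.219 Y40.690 F810
G01 X136.013 Y40.226
G01 X133.009 Y44.502
G01 X135.209 Y49.242
G01 X140.415 Y49.706
G01 X143.419 Y45.430
M5
G00 X62.415 Y76.039
M3 S767
G01 X54.043 Y96.251 F810
G01 X33.831 Y104.623
G01 X13.619 Y96.251
G01 X5.247 Y76.039
G01 X13.619 Y55.827
G01 X33.831 Y47.455
G01 X54.043 Y55.827
G01 X62.415 Y76.039
M5
G00 X126.111 Y20.821
M3 S767
G01 X101.473 Y6.366 F810
G01 X73.831 Y13.567
G01 X59.376 Y38.205
G01 X66.577 Y65.847
G01 X91.215 Y80.302
G01 X118.857 Y73.101
G01 X133.312 Y48.463
G01 X126.111 Y20.821
M5
G00 X83.285 Y50.863
M3 S767
G01 X89.754 Y109.568 F810
G01 X131.104 Y103.942
M5
G00 X125.348 Y61.333
M3 S767
G01 X149.626 Y97.171 F810
G01 X146.102 Y50.659
G01 X87.253 Y18.285
G01 X75.837 Y102.809
G01 X43.658 Y86.268
M5
G00 X0.000 Y0.000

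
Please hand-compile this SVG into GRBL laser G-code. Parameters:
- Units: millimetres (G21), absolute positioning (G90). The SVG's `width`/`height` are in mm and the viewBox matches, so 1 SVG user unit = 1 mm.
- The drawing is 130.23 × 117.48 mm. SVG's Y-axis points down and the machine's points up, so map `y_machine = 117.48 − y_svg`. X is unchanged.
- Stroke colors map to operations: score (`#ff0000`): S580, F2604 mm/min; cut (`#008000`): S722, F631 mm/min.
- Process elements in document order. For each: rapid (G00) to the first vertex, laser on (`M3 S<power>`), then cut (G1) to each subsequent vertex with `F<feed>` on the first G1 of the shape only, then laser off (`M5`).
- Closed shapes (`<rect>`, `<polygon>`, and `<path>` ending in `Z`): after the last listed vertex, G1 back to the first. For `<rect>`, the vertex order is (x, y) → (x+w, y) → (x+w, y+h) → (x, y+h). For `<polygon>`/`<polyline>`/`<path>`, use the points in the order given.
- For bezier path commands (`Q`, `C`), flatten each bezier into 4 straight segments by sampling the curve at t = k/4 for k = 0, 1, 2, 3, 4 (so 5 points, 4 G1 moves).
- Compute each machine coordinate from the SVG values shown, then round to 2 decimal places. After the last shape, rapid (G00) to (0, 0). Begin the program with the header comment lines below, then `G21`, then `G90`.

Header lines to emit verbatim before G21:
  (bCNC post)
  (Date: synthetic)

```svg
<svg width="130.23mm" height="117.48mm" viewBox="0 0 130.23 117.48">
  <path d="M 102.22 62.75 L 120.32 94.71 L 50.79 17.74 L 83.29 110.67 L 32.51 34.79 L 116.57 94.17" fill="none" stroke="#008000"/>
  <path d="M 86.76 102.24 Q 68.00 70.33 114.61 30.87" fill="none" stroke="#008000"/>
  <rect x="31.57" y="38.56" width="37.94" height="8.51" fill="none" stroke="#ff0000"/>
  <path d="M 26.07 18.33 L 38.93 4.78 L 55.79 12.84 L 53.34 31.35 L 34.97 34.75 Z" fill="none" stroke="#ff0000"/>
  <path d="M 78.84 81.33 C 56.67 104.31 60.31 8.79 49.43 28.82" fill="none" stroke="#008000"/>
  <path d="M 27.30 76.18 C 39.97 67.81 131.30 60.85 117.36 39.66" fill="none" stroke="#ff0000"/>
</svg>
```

(bCNC post)
(Date: synthetic)
G21
G90
G00 X102.22 Y54.73
M3 S722
G1 X120.32 Y22.77 F631
G1 X50.79 Y99.74
G1 X83.29 Y6.81
G1 X32.51 Y82.69
G1 X116.57 Y23.31
M5
G00 X86.76 Y15.24
M3 S722
G1 X81.47 Y31.67 F631
G1 X84.34 Y49.04
G1 X95.39 Y67.35
G1 X114.61 Y86.61
M5
G00 X31.57 Y78.92
M3 S580
G1 X69.51 Y78.92 F2604
G1 X69.51 Y70.41
G1 X31.57 Y70.41
G1 X31.57 Y78.92
M5
G00 X26.07 Y99.15
M3 S580
G1 X38.93 Y112.70 F2604
G1 X55.79 Y104.64
G1 X53.34 Y86.13
G1 X34.97 Y82.73
G1 X26.07 Y99.15
M5
G00 X78.84 Y36.15
M3 S722
G1 X66.42 Y37.48 F631
G1 X59.90 Y61.30
G1 X55.50 Y85.67
G1 X49.43 Y88.66
M5
G00 X27.30 Y41.30
M3 S580
G1 X48.68 Y47.56 F2604
G1 X82.31 Y54.75
G1 X110.95 Y64.35
G1 X117.36 Y77.82
M5
G00 X0.00 Y0.00

viewBox `0 0 130.23 117.48` with mm width/height → 1 unit = 1 mm. Flip: y_m = 117.48 − y_svg.

**Shape 1** — `<path>` open polyline, stroke `#008000` → cut (S722, F631). Machine vertices: (102.22,54.73) → (120.32,22.77) → (50.79,99.74) → (83.29,6.81) → (32.51,82.69) → (116.57,23.31). Open path.

**Shape 2** — `<path>` quadratic bezier, stroke `#008000` → cut (S722, F631). Control points (SVG): P0=(86.76,102.24), P1=(68.00,70.33), P2=(114.61,30.87); sampled at t=k/4. Machine vertices: (86.76,15.24) → (81.47,31.67) → (84.34,49.04) → (95.39,67.35) → (114.61,86.61). Open path.

**Shape 3** — `<rect>` rectangle, stroke `#ff0000` → score (S580, F2604). Machine vertices: (31.57,78.92) → (69.51,78.92) → (69.51,70.41) → (31.57,70.41) → (31.57,78.92). Closed: final G1 returns to the first vertex.

**Shape 4** — `<path>` regular polygon, stroke `#ff0000` → score (S580, F2604). Machine vertices: (26.07,99.15) → (38.93,112.70) → (55.79,104.64) → (53.34,86.13) → (34.97,82.73) → (26.07,99.15). Closed: final G1 returns to the first vertex.

**Shape 5** — `<path>` cubic bezier, stroke `#008000` → cut (S722, F631). Control points (SVG): P0=(78.84,81.33), P1=(56.67,104.31), P2=(60.31,8.79), P3=(49.43,28.82); sampled at t=k/4. Machine vertices: (78.84,36.15) → (66.42,37.48) → (59.90,61.30) → (55.50,85.67) → (49.43,88.66). Open path.

**Shape 6** — `<path>` cubic bezier, stroke `#ff0000` → score (S580, F2604). Control points (SVG): P0=(27.30,76.18), P1=(39.97,67.81), P2=(131.30,60.85), P3=(117.36,39.66); sampled at t=k/4. Machine vertices: (27.30,41.30) → (48.68,47.56) → (82.31,54.75) → (110.95,64.35) → (117.36,77.82). Open path.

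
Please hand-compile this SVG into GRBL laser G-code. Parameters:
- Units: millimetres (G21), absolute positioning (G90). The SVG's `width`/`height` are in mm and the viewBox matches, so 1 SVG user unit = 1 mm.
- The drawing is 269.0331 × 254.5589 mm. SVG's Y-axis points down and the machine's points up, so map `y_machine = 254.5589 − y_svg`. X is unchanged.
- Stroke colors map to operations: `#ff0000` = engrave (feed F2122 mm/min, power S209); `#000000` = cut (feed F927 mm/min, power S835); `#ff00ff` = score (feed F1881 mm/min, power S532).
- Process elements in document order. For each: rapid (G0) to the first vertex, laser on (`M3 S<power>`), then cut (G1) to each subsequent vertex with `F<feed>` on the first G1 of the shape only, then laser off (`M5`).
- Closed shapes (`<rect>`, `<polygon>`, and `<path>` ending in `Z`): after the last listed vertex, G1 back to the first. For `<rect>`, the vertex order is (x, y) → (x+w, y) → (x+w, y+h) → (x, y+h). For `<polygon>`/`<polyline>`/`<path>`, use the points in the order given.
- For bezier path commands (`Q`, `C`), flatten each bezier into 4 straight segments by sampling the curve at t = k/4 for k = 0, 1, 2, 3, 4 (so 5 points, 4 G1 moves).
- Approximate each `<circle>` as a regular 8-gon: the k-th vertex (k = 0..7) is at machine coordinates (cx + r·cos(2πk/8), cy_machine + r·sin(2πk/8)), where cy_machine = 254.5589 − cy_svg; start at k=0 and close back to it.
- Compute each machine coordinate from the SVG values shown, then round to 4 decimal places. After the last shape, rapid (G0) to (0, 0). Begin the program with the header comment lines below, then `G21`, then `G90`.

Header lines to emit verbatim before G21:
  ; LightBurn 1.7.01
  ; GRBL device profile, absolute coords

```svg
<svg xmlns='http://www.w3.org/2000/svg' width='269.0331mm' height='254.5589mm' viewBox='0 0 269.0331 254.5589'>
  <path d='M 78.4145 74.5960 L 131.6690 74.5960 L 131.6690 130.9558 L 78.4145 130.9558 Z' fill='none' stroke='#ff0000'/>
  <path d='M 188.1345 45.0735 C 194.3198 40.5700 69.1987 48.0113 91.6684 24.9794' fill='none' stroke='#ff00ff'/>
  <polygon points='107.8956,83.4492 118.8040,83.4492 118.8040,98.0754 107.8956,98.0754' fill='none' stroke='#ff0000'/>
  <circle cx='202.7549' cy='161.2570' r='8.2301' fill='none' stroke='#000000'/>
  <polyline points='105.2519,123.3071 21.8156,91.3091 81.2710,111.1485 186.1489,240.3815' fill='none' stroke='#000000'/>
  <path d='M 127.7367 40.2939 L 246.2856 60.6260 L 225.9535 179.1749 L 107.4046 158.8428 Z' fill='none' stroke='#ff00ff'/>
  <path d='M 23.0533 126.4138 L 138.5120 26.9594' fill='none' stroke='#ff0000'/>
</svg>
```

; LightBurn 1.7.01
; GRBL device profile, absolute coords
G21
G90
G0 X78.4145 Y179.9629
M3 S209
G1 X131.6690 Y179.9629 F2122
G1 X131.6690 Y123.6031
G1 X78.4145 Y123.6031
G1 X78.4145 Y179.9629
M5
G0 X188.1345 Y209.4854
M3 S532
G1 X172.5113 Y211.2862 F1881
G1 X133.7948 Y212.5843
G1 X98.1316 Y217.3565
G1 X91.6684 Y229.5795
M5
G0 X107.8956 Y171.1097
M3 S209
G1 X118.8040 Y171.1097 F2122
G1 X118.8040 Y156.4835
G1 X107.8956 Y156.4835
G1 X107.8956 Y171.1097
M5
G0 X210.9850 Y93.3019
M3 S835
G1 X208.5745 Y99.1215 F927
G1 X202.7549 Y101.5320
G1 X196.9353 Y99.1215
G1 X194.5248 Y93.3019
G1 X196.9353 Y87.4823
G1 X202.7549 Y85.0718
G1 X208.5745 Y87.4823
G1 X210.9850 Y93.3019
M5
G0 X105.2519 Y131.2518
M3 S835
G1 X21.8156 Y163.2498 F927
G1 X81.2710 Y143.4104
G1 X186.1489 Y14.1774
M5
G0 X127.7367 Y214.2650
M3 S532
G1 X246.2856 Y193.9329 F1881
G1 X225.9535 Y75.3840
G1 X107.4046 Y95.7161
G1 X127.7367 Y214.2650
M5
G0 X23.0533 Y128.1451
M3 S209
G1 X138.5120 Y227.5995 F2122
M5
G0 X0.0000 Y0.0000

Since the viewBox matches the mm dimensions, user units are millimetres directly. The only transform is the Y-flip y_m = 254.5589 − y_svg.

Shape 1 is a rectangle drawn with `<path>`. Its stroke #ff0000 means engrave at S209, F2122. After flipping Y the toolpath is (78.4145,179.9629) → (131.6690,179.9629) → (131.6690,123.6031) → (78.4145,123.6031) → (78.4145,179.9629), returning to the start.

Shape 2 is a cubic bezier drawn with `<path>`. Its stroke #ff00ff means score at S532, F1881. After flipping Y the toolpath is (188.1345,209.4854) → (172.5113,211.2862) → (133.7948,212.5843) → (98.1316,217.3565) → (91.6684,229.5795).

Shape 3 is a rectangle drawn with `<polygon>`. Its stroke #ff0000 means engrave at S209, F2122. After flipping Y the toolpath is (107.8956,171.1097) → (118.8040,171.1097) → (118.8040,156.4835) → (107.8956,156.4835) → (107.8956,171.1097), returning to the start.

Shape 4 is a circle drawn with `<circle>`. Its stroke #000000 means cut at S835, F927. After flipping Y the toolpath is (210.9850,93.3019) → (208.5745,99.1215) → (202.7549,101.5320) → (196.9353,99.1215) → (194.5248,93.3019) → (196.9353,87.4823) → (202.7549,85.0718) → (208.5745,87.4823) → (210.9850,93.3019), returning to the start.

Shape 5 is a open polyline drawn with `<polyline>`. Its stroke #000000 means cut at S835, F927. After flipping Y the toolpath is (105.2519,131.2518) → (21.8156,163.2498) → (81.2710,143.4104) → (186.1489,14.1774).

Shape 6 is a regular polygon drawn with `<path>`. Its stroke #ff00ff means score at S532, F1881. After flipping Y the toolpath is (127.7367,214.2650) → (246.2856,193.9329) → (225.9535,75.3840) → (107.4046,95.7161) → (127.7367,214.2650), returning to the start.

Shape 7 is a line segment drawn with `<path>`. Its stroke #ff0000 means engrave at S209, F2122. After flipping Y the toolpath is (23.0533,128.1451) → (138.5120,227.5995).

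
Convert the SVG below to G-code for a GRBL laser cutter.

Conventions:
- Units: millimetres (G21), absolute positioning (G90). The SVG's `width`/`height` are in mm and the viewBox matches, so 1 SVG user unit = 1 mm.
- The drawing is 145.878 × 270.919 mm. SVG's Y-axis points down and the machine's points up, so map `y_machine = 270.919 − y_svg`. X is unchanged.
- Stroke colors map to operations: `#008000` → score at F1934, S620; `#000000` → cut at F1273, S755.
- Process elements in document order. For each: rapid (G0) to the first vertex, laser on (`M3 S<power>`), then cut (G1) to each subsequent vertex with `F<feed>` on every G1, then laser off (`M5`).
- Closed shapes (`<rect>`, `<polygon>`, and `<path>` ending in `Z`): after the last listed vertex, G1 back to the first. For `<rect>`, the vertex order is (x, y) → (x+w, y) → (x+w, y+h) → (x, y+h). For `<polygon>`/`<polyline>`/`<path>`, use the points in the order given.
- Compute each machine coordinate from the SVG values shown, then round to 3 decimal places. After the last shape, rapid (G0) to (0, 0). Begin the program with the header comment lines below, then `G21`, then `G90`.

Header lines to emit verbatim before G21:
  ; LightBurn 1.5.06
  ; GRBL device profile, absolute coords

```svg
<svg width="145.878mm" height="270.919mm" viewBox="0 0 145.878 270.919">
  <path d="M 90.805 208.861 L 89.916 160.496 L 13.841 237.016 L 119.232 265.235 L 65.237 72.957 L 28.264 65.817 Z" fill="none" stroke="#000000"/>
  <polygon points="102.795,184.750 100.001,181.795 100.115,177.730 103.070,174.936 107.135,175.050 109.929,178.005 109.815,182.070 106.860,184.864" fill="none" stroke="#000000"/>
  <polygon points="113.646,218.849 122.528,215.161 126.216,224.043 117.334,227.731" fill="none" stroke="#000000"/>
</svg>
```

1 u = 1 mm; y_m = 270.919 − y.

[1] `<path>` closed polygon, #000000→cut S755 F1273: (90.805,62.058) → (89.916,110.423) → (13.841,33.903) → (119.232,5.684) → (65.237,197.962) → (28.264,205.102) → (90.805,62.058) (closed)

[2] `<polygon>` regular polygon, #000000→cut S755 F1273: (102.795,86.169) → (100.001,89.124) → (100.115,93.189) → (103.070,95.983) → (107.135,95.869) → (109.929,92.914) → (109.815,88.849) → (106.860,86.055) → (102.795,86.169) (closed)

[3] `<polygon>` regular polygon, #000000→cut S755 F1273: (113.646,52.070) → (122.528,55.758) → (126.216,46.876) → (117.334,43.188) → (113.646,52.070) (closed)

; LightBurn 1.5.06
; GRBL device profile, absolute coords
G21
G90
G0 X90.805 Y62.058
M3 S755
G1 X89.916 Y110.423 F1273
G1 X13.841 Y33.903 F1273
G1 X119.232 Y5.684 F1273
G1 X65.237 Y197.962 F1273
G1 X28.264 Y205.102 F1273
G1 X90.805 Y62.058 F1273
M5
G0 X102.795 Y86.169
M3 S755
G1 X100.001 Y89.124 F1273
G1 X100.115 Y93.189 F1273
G1 X103.070 Y95.983 F1273
G1 X107.135 Y95.869 F1273
G1 X109.929 Y92.914 F1273
G1 X109.815 Y88.849 F1273
G1 X106.860 Y86.055 F1273
G1 X102.795 Y86.169 F1273
M5
G0 X113.646 Y52.070
M3 S755
G1 X122.528 Y55.758 F1273
G1 X126.216 Y46.876 F1273
G1 X117.334 Y43.188 F1273
G1 X113.646 Y52.070 F1273
M5
G0 X0.000 Y0.000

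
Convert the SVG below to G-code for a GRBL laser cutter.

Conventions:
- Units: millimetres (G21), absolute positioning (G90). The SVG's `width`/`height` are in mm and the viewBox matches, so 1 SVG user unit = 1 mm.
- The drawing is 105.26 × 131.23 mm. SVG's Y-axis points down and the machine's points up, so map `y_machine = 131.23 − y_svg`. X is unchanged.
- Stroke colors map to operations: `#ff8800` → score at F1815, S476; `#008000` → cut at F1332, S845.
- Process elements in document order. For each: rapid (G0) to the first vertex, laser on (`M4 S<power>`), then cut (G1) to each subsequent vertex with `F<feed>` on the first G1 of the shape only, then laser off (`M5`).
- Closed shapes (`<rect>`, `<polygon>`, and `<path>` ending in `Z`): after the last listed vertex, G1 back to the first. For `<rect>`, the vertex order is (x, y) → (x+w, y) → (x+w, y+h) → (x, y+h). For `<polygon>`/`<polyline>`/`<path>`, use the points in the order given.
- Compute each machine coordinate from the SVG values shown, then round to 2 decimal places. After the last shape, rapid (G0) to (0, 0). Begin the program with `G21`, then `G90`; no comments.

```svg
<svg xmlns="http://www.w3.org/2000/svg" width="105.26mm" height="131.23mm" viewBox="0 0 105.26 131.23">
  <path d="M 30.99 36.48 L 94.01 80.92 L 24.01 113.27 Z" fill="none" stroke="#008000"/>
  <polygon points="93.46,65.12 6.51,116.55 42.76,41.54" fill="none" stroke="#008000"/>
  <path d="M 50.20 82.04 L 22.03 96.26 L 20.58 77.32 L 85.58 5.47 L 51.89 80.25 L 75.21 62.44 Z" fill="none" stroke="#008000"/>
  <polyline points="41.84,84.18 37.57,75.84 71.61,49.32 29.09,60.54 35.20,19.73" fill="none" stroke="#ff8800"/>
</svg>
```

G21
G90
G0 X30.99 Y94.75
M4 S845
G1 X94.01 Y50.31 F1332
G1 X24.01 Y17.96
G1 X30.99 Y94.75
M5
G0 X93.46 Y66.11
M4 S845
G1 X6.51 Y14.68 F1332
G1 X42.76 Y89.69
G1 X93.46 Y66.11
M5
G0 X50.20 Y49.19
M4 S845
G1 X22.03 Y34.97 F1332
G1 X20.58 Y53.91
G1 X85.58 Y125.76
G1 X51.89 Y50.98
G1 X75.21 Y68.79
G1 X50.20 Y49.19
M5
G0 X41.84 Y47.05
M4 S476
G1 X37.57 Y55.39 F1815
G1 X71.61 Y81.91
G1 X29.09 Y70.69
G1 X35.20 Y111.50
M5
G0 X0.00 Y0.00

1 u = 1 mm; y_m = 131.23 − y.

[1] `<path>` regular polygon, #008000→cut S845 F1332: (30.99,94.75) → (94.01,50.31) → (24.01,17.96) → (30.99,94.75) (closed)

[2] `<polygon>` closed polygon, #008000→cut S845 F1332: (93.46,66.11) → (6.51,14.68) → (42.76,89.69) → (93.46,66.11) (closed)

[3] `<path>` closed polygon, #008000→cut S845 F1332: (50.20,49.19) → (22.03,34.97) → (20.58,53.91) → (85.58,125.76) → (51.89,50.98) → (75.21,68.79) → (50.20,49.19) (closed)

[4] `<polyline>` open polyline, #ff8800→score S476 F1815: (41.84,47.05) → (37.57,55.39) → (71.61,81.91) → (29.09,70.69) → (35.20,111.50)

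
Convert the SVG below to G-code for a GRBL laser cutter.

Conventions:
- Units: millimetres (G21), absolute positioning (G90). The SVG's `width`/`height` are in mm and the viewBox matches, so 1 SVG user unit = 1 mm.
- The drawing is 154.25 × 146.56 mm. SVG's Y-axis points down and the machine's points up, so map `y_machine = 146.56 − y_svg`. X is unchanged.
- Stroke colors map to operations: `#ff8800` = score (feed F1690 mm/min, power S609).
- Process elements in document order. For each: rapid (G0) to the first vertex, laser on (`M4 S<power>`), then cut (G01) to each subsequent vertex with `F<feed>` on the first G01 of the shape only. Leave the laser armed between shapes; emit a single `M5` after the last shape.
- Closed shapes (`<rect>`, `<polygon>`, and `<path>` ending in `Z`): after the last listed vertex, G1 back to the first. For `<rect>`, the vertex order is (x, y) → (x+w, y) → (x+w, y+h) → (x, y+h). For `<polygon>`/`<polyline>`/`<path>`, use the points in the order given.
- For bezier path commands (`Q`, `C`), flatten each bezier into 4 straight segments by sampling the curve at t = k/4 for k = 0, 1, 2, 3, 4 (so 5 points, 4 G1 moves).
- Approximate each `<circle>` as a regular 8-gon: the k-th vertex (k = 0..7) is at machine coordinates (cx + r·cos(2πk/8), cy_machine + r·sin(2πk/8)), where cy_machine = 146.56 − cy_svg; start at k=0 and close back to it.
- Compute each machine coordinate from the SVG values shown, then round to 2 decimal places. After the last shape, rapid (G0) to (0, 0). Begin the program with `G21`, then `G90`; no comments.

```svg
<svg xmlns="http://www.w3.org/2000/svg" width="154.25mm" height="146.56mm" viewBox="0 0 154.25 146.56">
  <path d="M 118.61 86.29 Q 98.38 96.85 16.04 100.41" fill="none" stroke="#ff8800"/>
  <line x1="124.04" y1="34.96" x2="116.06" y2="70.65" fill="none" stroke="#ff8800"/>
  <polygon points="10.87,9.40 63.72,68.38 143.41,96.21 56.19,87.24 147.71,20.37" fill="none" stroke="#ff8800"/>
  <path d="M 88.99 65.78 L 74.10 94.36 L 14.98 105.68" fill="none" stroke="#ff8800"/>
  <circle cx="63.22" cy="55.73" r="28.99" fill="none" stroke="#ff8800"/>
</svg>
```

Since the viewBox matches the mm dimensions, user units are millimetres directly. The only transform is the Y-flip y_m = 146.56 − y_svg.

Shape 1 is a quadratic bezier drawn with `<path>`. Its stroke #ff8800 means score at S609, F1690. After flipping Y the toolpath is (118.61,60.27) → (104.61,55.43) → (82.85,51.46) → (53.33,48.37) → (16.04,46.15).

Shape 2 is a line segment drawn with `<line>`. Its stroke #ff8800 means score at S609, F1690. After flipping Y the toolpath is (124.04,111.60) → (116.06,75.91).

Shape 3 is a closed polygon drawn with `<polygon>`. Its stroke #ff8800 means score at S609, F1690. After flipping Y the toolpath is (10.87,137.16) → (63.72,78.18) → (143.41,50.35) → (56.19,59.32) → (147.71,126.19) → (10.87,137.16), returning to the start.

Shape 4 is a open polyline drawn with `<path>`. Its stroke #ff8800 means score at S609, F1690. After flipping Y the toolpath is (88.99,80.78) → (74.10,52.20) → (14.98,40.88).

Shape 5 is a circle drawn with `<circle>`. Its stroke #ff8800 means score at S609, F1690. After flipping Y the toolpath is (92.21,90.83) → (83.72,111.33) → (63.22,119.82) → (42.72,111.33) → (34.23,90.83) → (42.72,70.33) → (63.22,61.84) → (83.72,70.33) → (92.21,90.83), returning to the start.

G21
G90
G0 X118.61 Y60.27
M4 S609
G01 X104.61 Y55.43 F1690
G01 X82.85 Y51.46
G01 X53.33 Y48.37
G01 X16.04 Y46.15
G0 X124.04 Y111.60
M4 S609
G01 X116.06 Y75.91 F1690
G0 X10.87 Y137.16
M4 S609
G01 X63.72 Y78.18 F1690
G01 X143.41 Y50.35
G01 X56.19 Y59.32
G01 X147.71 Y126.19
G01 X10.87 Y137.16
G0 X88.99 Y80.78
M4 S609
G01 X74.10 Y52.20 F1690
G01 X14.98 Y40.88
G0 X92.21 Y90.83
M4 S609
G01 X83.72 Y111.33 F1690
G01 X63.22 Y119.82
G01 X42.72 Y111.33
G01 X34.23 Y90.83
G01 X42.72 Y70.33
G01 X63.22 Y61.84
G01 X83.72 Y70.33
G01 X92.21 Y90.83
M5
G0 X0.00 Y0.00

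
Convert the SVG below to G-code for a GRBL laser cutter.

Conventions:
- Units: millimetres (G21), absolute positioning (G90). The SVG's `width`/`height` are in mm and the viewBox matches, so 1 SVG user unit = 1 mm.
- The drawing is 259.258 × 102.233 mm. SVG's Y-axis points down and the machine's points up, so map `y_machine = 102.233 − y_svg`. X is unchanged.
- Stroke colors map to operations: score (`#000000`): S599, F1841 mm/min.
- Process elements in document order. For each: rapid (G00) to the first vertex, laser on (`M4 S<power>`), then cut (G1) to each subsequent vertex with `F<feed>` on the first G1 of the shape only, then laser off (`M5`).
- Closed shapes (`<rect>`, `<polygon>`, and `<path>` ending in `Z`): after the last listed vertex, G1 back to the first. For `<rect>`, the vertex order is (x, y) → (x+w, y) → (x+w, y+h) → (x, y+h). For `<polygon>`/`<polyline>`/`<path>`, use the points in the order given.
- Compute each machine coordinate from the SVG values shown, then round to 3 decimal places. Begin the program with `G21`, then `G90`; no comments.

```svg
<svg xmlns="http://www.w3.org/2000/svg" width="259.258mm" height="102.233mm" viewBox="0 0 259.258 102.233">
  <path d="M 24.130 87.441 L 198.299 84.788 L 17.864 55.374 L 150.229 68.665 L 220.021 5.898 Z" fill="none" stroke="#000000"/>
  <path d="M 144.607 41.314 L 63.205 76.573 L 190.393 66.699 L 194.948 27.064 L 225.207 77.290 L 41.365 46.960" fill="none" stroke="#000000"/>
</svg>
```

G21
G90
G00 X24.130 Y14.792
M4 S599
G1 X198.299 Y17.445 F1841
G1 X17.864 Y46.859
G1 X150.229 Y33.568
G1 X220.021 Y96.335
G1 X24.130 Y14.792
M5
G00 X144.607 Y60.919
M4 S599
G1 X63.205 Y25.660 F1841
G1 X190.393 Y35.534
G1 X194.948 Y75.169
G1 X225.207 Y24.943
G1 X41.365 Y55.273
M5

1 u = 1 mm; y_m = 102.233 − y.

[1] `<path>` closed polygon, #000000→score S599 F1841: (24.130,14.792) → (198.299,17.445) → (17.864,46.859) → (150.229,33.568) → (220.021,96.335) → (24.130,14.792) (closed)

[2] `<path>` open polyline, #000000→score S599 F1841: (144.607,60.919) → (63.205,25.660) → (190.393,35.534) → (194.948,75.169) → (225.207,24.943) → (41.365,55.273)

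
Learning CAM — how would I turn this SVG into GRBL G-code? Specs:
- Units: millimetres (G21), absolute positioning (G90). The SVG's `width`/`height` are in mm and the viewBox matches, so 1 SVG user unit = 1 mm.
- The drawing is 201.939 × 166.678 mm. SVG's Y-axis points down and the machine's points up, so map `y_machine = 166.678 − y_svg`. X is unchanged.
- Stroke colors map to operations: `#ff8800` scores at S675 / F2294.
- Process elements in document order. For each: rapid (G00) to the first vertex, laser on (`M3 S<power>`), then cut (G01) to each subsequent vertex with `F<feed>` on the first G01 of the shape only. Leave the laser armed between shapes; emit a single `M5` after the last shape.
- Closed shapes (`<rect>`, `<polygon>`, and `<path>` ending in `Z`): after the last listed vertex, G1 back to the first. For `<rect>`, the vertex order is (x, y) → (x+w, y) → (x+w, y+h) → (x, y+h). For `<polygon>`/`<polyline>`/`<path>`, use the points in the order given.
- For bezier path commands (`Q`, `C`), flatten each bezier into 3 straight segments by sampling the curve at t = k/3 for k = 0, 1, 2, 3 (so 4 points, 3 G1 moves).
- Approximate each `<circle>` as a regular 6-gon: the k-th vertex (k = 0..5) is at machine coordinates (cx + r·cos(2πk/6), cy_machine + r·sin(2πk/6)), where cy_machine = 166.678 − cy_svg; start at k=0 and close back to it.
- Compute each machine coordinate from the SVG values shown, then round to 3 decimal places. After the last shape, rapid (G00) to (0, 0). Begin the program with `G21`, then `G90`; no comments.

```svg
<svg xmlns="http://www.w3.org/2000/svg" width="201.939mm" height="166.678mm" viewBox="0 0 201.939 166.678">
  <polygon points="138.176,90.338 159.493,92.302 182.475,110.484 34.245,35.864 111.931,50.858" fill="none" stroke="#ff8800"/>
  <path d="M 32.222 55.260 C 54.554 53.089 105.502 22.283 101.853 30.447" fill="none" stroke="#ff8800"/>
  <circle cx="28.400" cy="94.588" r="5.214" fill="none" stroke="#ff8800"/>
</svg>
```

G21
G90
G00 X138.176 Y76.340
M3 S675
G01 X159.493 Y74.376 F2294
G01 X182.475 Y56.194
G01 X34.245 Y130.814
G01 X111.931 Y115.820
G01 X138.176 Y76.340
G00 X32.222 Y111.418
M3 S675
G01 X61.011 Y120.630 F2294
G01 X90.385 Y133.909
G01 X101.853 Y136.231
G00 X33.614 Y72.090
M3 S675
G01 X31.007 Y76.605 F2294
G01 X25.793 Y76.605
G01 X23.186 Y72.090
G01 X25.793 Y67.575
G01 X31.007 Y67.575
G01 X33.614 Y72.090
M5
G00 X0.000 Y0.000

viewBox `0 0 201.939 166.678` with mm width/height → 1 unit = 1 mm. Flip: y_m = 166.678 − y_svg.

**Shape 1** — `<polygon>` closed polygon, stroke `#ff8800` → score (S675, F2294). Machine vertices: (138.176,76.340) → (159.493,74.376) → (182.475,56.194) → (34.245,130.814) → (111.931,115.820) → (138.176,76.340). Closed: final G1 returns to the first vertex.

**Shape 2** — `<path>` cubic bezier, stroke `#ff8800` → score (S675, F2294). Control points (SVG): P0=(32.222,55.260), P1=(54.554,53.089), P2=(105.502,22.283), P3=(101.853,30.447); sampled at t=k/3. Machine vertices: (32.222,111.418) → (61.011,120.630) → (90.385,133.909) → (101.853,136.231). Open path.

**Shape 3** — `<circle>` circle, stroke `#ff8800` → score (S675, F2294). Machine vertices: (33.614,72.090) → (31.007,76.605) → (25.793,76.605) → (23.186,72.090) → (25.793,67.575) → (31.007,67.575) → (33.614,72.090). Closed: final G1 returns to the first vertex.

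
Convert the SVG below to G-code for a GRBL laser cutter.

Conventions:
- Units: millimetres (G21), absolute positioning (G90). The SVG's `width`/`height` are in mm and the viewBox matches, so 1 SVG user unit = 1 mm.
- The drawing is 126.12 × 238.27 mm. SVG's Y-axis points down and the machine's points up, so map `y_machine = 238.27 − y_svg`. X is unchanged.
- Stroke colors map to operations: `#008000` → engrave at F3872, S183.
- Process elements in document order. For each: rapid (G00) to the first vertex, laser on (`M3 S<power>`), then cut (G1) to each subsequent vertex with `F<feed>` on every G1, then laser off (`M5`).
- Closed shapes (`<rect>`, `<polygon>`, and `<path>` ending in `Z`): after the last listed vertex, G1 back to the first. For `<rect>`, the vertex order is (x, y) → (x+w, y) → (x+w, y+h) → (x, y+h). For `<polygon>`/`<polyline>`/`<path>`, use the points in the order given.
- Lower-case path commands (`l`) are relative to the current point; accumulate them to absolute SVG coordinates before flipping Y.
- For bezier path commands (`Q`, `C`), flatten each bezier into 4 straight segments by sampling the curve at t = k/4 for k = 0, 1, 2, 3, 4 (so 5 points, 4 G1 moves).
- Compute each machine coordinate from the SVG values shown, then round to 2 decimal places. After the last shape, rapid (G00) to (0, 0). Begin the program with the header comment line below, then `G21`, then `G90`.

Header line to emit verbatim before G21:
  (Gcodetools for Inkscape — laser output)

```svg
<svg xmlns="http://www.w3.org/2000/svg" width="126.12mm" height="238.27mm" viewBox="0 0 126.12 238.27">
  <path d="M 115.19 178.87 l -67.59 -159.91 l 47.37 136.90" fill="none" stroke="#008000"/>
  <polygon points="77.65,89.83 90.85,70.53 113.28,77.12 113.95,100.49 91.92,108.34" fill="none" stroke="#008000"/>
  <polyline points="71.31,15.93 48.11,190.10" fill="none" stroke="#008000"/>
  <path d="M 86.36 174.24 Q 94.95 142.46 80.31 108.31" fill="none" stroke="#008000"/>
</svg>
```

(Gcodetools for Inkscape — laser output)
G21
G90
G00 X115.19 Y59.40
M3 S183
G1 X47.60 Y219.31 F3872
G1 X94.97 Y82.41 F3872
M5
G00 X77.65 Y148.44
M3 S183
G1 X90.85 Y167.74 F3872
G1 X113.28 Y161.15 F3872
G1 X113.95 Y137.78 F3872
G1 X91.92 Y129.93 F3872
G1 X77.65 Y148.44 F3872
M5
G00 X71.31 Y222.34
M3 S183
G1 X48.11 Y48.17 F3872
M5
G00 X86.36 Y64.03
M3 S183
G1 X89.20 Y80.07 F3872
G1 X89.14 Y96.40 F3872
G1 X86.18 Y113.03 F3872
G1 X80.31 Y129.96 F3872
M5
G00 X0.00 Y0.00

viewBox `0 0 126.12 238.27` with mm width/height → 1 unit = 1 mm. Flip: y_m = 238.27 − y_svg.

**Shape 1** — `<path>` open polyline, stroke `#008000` → engrave (S183, F3872). Machine vertices: (115.19,59.40) → (47.60,219.31) → (94.97,82.41). Open path.

**Shape 2** — `<polygon>` regular polygon, stroke `#008000` → engrave (S183, F3872). Machine vertices: (77.65,148.44) → (90.85,167.74) → (113.28,161.15) → (113.95,137.78) → (91.92,129.93) → (77.65,148.44). Closed: final G1 returns to the first vertex.

**Shape 3** — `<polyline>` line segment, stroke `#008000` → engrave (S183, F3872). Machine vertices: (71.31,222.34) → (48.11,48.17). Open path.

**Shape 4** — `<path>` quadratic bezier, stroke `#008000` → engrave (S183, F3872). Control points (SVG): P0=(86.36,174.24), P1=(94.95,142.46), P2=(80.31,108.31); sampled at t=k/4. Machine vertices: (86.36,64.03) → (89.20,80.07) → (89.14,96.40) → (86.18,113.03) → (80.31,129.96). Open path.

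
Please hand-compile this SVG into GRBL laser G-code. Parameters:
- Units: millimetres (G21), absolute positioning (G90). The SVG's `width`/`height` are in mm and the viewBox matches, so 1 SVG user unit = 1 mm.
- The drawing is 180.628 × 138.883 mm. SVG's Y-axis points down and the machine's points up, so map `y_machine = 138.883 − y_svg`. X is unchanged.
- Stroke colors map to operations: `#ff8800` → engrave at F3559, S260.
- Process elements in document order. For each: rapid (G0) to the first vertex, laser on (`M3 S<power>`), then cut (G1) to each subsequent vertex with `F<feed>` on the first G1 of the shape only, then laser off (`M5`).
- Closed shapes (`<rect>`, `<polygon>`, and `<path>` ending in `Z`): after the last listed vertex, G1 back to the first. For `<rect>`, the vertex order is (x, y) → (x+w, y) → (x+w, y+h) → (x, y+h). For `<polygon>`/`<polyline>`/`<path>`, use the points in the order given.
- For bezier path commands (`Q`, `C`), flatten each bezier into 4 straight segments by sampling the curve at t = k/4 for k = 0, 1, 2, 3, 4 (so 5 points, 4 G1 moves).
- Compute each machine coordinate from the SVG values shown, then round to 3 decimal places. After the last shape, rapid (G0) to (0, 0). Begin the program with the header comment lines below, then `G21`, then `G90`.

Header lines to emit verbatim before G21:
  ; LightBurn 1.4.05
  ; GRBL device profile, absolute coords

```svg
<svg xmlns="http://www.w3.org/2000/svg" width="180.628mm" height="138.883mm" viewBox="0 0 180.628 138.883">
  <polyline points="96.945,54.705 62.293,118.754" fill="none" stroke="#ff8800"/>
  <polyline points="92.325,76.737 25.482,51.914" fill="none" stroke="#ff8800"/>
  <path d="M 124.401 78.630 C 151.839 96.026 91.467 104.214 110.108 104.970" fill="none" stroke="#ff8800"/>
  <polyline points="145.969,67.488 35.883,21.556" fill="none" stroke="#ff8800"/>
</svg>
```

Since the viewBox matches the mm dimensions, user units are millimetres directly. The only transform is the Y-flip y_m = 138.883 − y_svg.

Shape 1 is a line segment drawn with `<polyline>`. Its stroke #ff8800 means engrave at S260, F3559. After flipping Y the toolpath is (96.945,84.178) → (62.293,20.129).

Shape 2 is a line segment drawn with `<polyline>`. Its stroke #ff8800 means engrave at S260, F3559. After flipping Y the toolpath is (92.325,62.146) → (25.482,86.969).

Shape 3 is a cubic bezier drawn with `<path>`. Its stroke #ff8800 means engrave at S260, F3559. After flipping Y the toolpath is (124.401,60.253) → (131.122,48.905) → (120.553,40.843) → (108.336,35.901) → (110.108,33.913).

Shape 4 is a line segment drawn with `<polyline>`. Its stroke #ff8800 means engrave at S260, F3559. After flipping Y the toolpath is (145.969,71.395) → (35.883,117.327).

; LightBurn 1.4.05
; GRBL device profile, absolute coords
G21
G90
G0 X96.945 Y84.178
M3 S260
G1 X62.293 Y20.129 F3559
M5
G0 X92.325 Y62.146
M3 S260
G1 X25.482 Y86.969 F3559
M5
G0 X124.401 Y60.253
M3 S260
G1 X131.122 Y48.905 F3559
G1 X120.553 Y40.843
G1 X108.336 Y35.901
G1 X110.108 Y33.913
M5
G0 X145.969 Y71.395
M3 S260
G1 X35.883 Y117.327 F3559
M5
G0 X0.000 Y0.000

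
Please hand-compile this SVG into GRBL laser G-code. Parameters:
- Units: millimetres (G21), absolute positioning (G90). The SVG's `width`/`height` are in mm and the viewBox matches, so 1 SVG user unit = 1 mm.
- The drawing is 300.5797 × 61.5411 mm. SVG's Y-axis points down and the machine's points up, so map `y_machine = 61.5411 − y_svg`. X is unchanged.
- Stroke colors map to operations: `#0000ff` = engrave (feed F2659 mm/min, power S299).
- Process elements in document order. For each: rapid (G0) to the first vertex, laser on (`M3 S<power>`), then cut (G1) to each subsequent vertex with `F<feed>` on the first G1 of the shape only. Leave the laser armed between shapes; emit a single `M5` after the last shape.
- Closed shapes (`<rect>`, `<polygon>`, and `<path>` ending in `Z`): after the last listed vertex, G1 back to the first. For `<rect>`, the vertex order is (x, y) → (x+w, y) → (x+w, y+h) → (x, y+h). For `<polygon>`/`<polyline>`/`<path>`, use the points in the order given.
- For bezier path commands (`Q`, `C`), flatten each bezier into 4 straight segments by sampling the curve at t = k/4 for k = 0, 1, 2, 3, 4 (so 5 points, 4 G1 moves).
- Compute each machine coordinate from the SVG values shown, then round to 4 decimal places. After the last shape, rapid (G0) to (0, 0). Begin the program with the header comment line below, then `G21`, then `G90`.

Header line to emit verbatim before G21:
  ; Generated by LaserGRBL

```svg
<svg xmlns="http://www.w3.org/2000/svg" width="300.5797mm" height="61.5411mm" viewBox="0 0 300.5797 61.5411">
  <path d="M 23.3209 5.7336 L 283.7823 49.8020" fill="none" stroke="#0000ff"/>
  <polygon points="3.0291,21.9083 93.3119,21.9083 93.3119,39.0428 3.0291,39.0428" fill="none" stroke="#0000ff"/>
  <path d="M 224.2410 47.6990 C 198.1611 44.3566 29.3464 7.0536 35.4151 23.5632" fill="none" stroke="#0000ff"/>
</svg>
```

1 u = 1 mm; y_m = 61.5411 − y.

[1] `<path>` line segment, #0000ff→engrave S299 F2659: (23.3209,55.8075) → (283.7823,11.7391)

[2] `<polygon>` rectangle, #0000ff→engrave S299 F2659: (3.0291,39.6328) → (93.3119,39.6328) → (93.3119,22.4983) → (3.0291,22.4983) → (3.0291,39.6328) (closed)

[3] `<path>` cubic bezier, #0000ff→engrave S299 F2659: (224.2410,13.8421) → (182.8811,21.3451) → (117.7723,33.3545) → (58.6914,41.6417) → (35.4151,37.9779)

; Generated by LaserGRBL
G21
G90
G0 X23.3209 Y55.8075
M3 S299
G1 X283.7823 Y11.7391 F2659
G0 X3.0291 Y39.6328
M3 S299
G1 X93.3119 Y39.6328 F2659
G1 X93.3119 Y22.4983
G1 X3.0291 Y22.4983
G1 X3.0291 Y39.6328
G0 X224.2410 Y13.8421
M3 S299
G1 X182.8811 Y21.3451 F2659
G1 X117.7723 Y33.3545
G1 X58.6914 Y41.6417
G1 X35.4151 Y37.9779
M5
G0 X0.0000 Y0.0000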